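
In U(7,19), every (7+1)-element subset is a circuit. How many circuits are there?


In U(7,19), circuits are the (8)-element subsets.
Any set of 8 elements is dependent, and removing any one element gives
an independent set of size 7, so it is a minimal dependent set.
Number of circuits = C(19,8) = 19! / (8! * 11!) = 75582.

75582


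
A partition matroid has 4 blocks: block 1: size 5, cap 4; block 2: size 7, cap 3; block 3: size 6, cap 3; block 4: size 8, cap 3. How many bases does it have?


A basis picks exactly ci elements from block i.
Number of bases = product of C(|Si|, ci).
= C(5,4) * C(7,3) * C(6,3) * C(8,3)
= 5 * 35 * 20 * 56
= 196000.

196000


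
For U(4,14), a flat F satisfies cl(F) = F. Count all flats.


Flats of U(4,14): every subset of size < 4 is a flat, plus E itself.
Count = (14 choose 0) + (14 choose 1) + (14 choose 2) + (14 choose 3) + 1
     = 1 + 14 + 91 + 364 + 1
     = 471.

471


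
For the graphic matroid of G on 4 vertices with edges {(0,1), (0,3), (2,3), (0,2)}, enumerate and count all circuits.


A circuit in a graphic matroid = edge set of a simple cycle.
G has 4 vertices and 4 edges.
Enumerating all minimal edge subsets forming cycles...
Total circuits found: 1.

1


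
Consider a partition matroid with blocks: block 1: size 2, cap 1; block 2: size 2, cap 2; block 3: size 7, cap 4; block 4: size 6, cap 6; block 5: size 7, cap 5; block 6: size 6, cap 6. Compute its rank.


Rank of a partition matroid = sum of min(|Si|, ci) for each block.
= min(2,1) + min(2,2) + min(7,4) + min(6,6) + min(7,5) + min(6,6)
= 1 + 2 + 4 + 6 + 5 + 6
= 24.

24


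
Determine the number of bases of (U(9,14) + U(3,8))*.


(M1+M2)* = M1* + M2*.
M1* = U(5,14), bases: C(14,5) = 2002.
M2* = U(5,8), bases: C(8,5) = 56.
|B(M*)| = 2002 * 56 = 112112.

112112


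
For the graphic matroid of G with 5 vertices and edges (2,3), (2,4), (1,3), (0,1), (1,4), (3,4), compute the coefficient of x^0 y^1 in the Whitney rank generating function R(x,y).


R(x,y) = sum over A in 2^E of x^(r(E)-r(A)) * y^(|A|-r(A)).
G has 5 vertices, 6 edges. r(E) = 4.
Enumerate all 2^6 = 64 subsets.
Count subsets with r(E)-r(A)=0 and |A|-r(A)=1: 5.

5


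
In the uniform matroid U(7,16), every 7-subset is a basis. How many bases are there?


Bases of U(7,16) are all 7-element subsets of the 16-element ground set.
Number of bases = C(16,7).
C(16,7) = 11440.

11440


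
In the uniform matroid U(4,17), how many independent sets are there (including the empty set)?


Independent sets of U(4,17) are all subsets of size <= 4.
Count = C(17,0) + C(17,1) + C(17,2) + C(17,3) + C(17,4)
     = 1 + 17 + 136 + 680 + 2380
     = 3214.

3214


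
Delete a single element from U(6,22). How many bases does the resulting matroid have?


Deleting e from U(6,22) gives U(6,21) since n > r.
Bases of U(6,21) = (21 choose 6) = 54264.

54264


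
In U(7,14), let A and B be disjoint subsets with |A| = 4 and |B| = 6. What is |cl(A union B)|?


|A union B| = 4 + 6 = 10 (disjoint).
In U(7,14), cl(S) = S if |S| < 7, else cl(S) = E.
Since 10 >= 7, cl(A union B) = E.
|cl(A union B)| = 14.

14


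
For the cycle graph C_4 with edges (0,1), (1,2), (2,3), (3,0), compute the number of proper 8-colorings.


P(C_4, k) = (k-1)^4 + (-1)^4*(k-1).
P(8) = (7)^4 + 7
= 2401 + 7 = 2408.

2408


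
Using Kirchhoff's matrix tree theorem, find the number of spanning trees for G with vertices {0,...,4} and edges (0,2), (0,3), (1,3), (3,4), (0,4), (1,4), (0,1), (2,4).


By Kirchhoff's matrix tree theorem, the number of spanning trees equals
the determinant of any cofactor of the Laplacian matrix L.
G has 5 vertices and 8 edges.
Computing the (4 x 4) cofactor determinant gives 40.

40


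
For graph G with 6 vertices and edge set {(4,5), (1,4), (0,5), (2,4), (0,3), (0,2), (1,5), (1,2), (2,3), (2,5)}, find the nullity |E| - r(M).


Cycle rank (nullity) = |E| - r(M) = |E| - (|V| - c).
|E| = 10, |V| = 6, c = 1.
Nullity = 10 - (6 - 1) = 10 - 5 = 5.

5


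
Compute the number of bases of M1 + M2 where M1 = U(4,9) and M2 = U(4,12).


Bases of a direct sum M1 + M2: |B| = |B(M1)| * |B(M2)|.
|B(U(4,9))| = C(9,4) = 126.
|B(U(4,12))| = C(12,4) = 495.
Total bases = 126 * 495 = 62370.

62370


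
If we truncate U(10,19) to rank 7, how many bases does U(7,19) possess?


Truncating U(10,19) to rank 7 gives U(7,19).
Bases of U(7,19) are all 7-element subsets of 19 elements.
Number of bases = (19 choose 7) = 50388.

50388


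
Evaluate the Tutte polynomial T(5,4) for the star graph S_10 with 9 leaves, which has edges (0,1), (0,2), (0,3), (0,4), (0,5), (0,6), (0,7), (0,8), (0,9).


A star on 10 vertices is a tree with 9 edges.
T(x,y) = x^(9) for any tree.
T(5,4) = 5^9 = 1953125.

1953125


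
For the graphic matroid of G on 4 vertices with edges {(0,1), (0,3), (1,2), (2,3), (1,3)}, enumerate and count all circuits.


A circuit in a graphic matroid = edge set of a simple cycle.
G has 4 vertices and 5 edges.
Enumerating all minimal edge subsets forming cycles...
Total circuits found: 3.

3


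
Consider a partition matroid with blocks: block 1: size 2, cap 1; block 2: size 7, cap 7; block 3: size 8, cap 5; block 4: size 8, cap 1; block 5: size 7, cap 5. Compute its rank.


Rank of a partition matroid = sum of min(|Si|, ci) for each block.
= min(2,1) + min(7,7) + min(8,5) + min(8,1) + min(7,5)
= 1 + 7 + 5 + 1 + 5
= 19.

19


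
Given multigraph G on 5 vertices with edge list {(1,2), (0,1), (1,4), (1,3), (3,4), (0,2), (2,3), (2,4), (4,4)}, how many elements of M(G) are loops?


In a graphic matroid, a loop is a self-loop edge (u,u) with rank 0.
Examining all 9 edges for self-loops...
Self-loops found: (4,4)
Number of loops = 1.

1


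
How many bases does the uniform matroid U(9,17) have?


Bases of U(9,17) are all 9-element subsets of the 17-element ground set.
Number of bases = C(17,9).
C(17,9) = 17! / (9! * 8!) = 24310.

24310


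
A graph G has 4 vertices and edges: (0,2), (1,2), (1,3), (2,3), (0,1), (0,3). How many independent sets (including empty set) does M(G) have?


An independent set in a graphic matroid is an acyclic edge subset.
G has 4 vertices and 6 edges.
Enumerate all 2^6 = 64 subsets, checking for acyclicity.
Total independent sets = 38.

38


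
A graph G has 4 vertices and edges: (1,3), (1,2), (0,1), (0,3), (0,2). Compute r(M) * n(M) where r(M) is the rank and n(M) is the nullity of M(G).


r(M) = |V| - c = 4 - 1 = 3.
nullity = |E| - r(M) = 5 - 3 = 2.
Product = 3 * 2 = 6.

6


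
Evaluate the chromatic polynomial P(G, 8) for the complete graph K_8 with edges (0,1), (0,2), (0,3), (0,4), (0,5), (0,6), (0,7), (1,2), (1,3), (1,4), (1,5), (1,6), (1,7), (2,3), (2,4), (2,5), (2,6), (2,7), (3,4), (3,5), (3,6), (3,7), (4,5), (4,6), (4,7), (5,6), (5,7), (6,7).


P(K_8, k) = k(k-1)(k-2)...(k-7).
P(8) = (8) * (7) * (6) * (5) * (4) * (3) * (2) * (1) = 40320.

40320


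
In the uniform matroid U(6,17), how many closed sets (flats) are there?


Flats of U(6,17): every subset of size < 6 is a flat, plus E itself.
Count = (17 choose 0) + (17 choose 1) + (17 choose 2) + (17 choose 3) + (17 choose 4) + (17 choose 5) + 1
     = 1 + 17 + 136 + 680 + 2380 + 6188 + 1
     = 9403.

9403


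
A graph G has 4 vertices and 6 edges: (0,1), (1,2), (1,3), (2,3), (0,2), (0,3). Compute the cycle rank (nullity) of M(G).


Cycle rank (nullity) = |E| - r(M) = |E| - (|V| - c).
|E| = 6, |V| = 4, c = 1.
Nullity = 6 - (4 - 1) = 6 - 3 = 3.

3


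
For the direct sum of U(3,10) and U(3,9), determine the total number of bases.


Bases of a direct sum M1 + M2: |B| = |B(M1)| * |B(M2)|.
|B(U(3,10))| = C(10,3) = 120.
|B(U(3,9))| = C(9,3) = 84.
Total bases = 120 * 84 = 10080.

10080


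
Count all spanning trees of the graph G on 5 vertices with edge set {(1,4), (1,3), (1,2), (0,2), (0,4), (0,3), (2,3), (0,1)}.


By Kirchhoff's matrix tree theorem, the number of spanning trees equals
the determinant of any cofactor of the Laplacian matrix L.
G has 5 vertices and 8 edges.
Computing the (4 x 4) cofactor determinant gives 40.

40


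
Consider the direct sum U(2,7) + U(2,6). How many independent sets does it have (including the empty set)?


For a direct sum, |I(M1+M2)| = |I(M1)| * |I(M2)|.
|I(U(2,7))| = sum C(7,k) for k=0..2 = 29.
|I(U(2,6))| = sum C(6,k) for k=0..2 = 22.
Total = 29 * 22 = 638.

638


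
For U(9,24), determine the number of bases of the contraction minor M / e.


Contracting e from U(9,24) gives U(8,23).
Bases of U(8,23) = C(23,8) = 23! / (8! * 15!) = 490314.

490314


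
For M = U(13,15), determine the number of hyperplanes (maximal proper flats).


Hyperplanes of U(13,15) are flats of rank 12.
In a uniform matroid, these are exactly the (12)-element subsets.
Count = C(15,12) = 15! / (12! * 3!) = 455.

455


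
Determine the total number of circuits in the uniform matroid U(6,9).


In U(6,9), circuits are the (7)-element subsets.
Any set of 7 elements is dependent, and removing any one element gives
an independent set of size 6, so it is a minimal dependent set.
Number of circuits = C(9,7) = 9! / (7! * 2!) = 36.

36


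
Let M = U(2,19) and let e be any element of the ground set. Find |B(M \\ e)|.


Deleting e from U(2,19) gives U(2,18) since n > r.
Bases of U(2,18) = C(18,2) = 18! / (2! * 16!) = 153.

153


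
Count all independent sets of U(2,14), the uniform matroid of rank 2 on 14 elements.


Independent sets of U(2,14) are all subsets of size <= 2.
Count = C(14,0) + C(14,1) + C(14,2)
     = 1 + 14 + 91
     = 106.

106


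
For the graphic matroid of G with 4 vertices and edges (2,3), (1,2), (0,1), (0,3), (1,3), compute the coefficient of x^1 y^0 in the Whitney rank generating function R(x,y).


R(x,y) = sum over A in 2^E of x^(r(E)-r(A)) * y^(|A|-r(A)).
G has 4 vertices, 5 edges. r(E) = 3.
Enumerate all 2^5 = 32 subsets.
Count subsets with r(E)-r(A)=1 and |A|-r(A)=0: 10.

10


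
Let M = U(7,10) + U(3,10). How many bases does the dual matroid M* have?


(M1+M2)* = M1* + M2*.
M1* = U(3,10), bases: C(10,3) = 120.
M2* = U(7,10), bases: C(10,7) = 120.
|B(M*)| = 120 * 120 = 14400.

14400


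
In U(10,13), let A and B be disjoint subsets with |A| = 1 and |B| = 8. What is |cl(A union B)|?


|A union B| = 1 + 8 = 9 (disjoint).
In U(10,13), cl(S) = S if |S| < 10, else cl(S) = E.
Since 9 < 10, cl(A union B) = A union B.
|cl(A union B)| = 9.

9


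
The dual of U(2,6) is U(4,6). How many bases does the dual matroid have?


The dual of U(r,n) is U(n-r, n) = U(4,6).
Bases of U(4,6) are all (4)-element subsets.
|B(M*)| = C(6,4) = 6! / (4! * 2!) = 15.

15


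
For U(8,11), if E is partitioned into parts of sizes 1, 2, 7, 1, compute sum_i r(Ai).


r(Ai) = min(|Ai|, 8) for each part.
Sum = min(1,8) + min(2,8) + min(7,8) + min(1,8)
    = 1 + 2 + 7 + 1
    = 11.

11


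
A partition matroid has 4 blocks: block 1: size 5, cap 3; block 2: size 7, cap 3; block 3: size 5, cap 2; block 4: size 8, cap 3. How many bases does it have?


A basis picks exactly ci elements from block i.
Number of bases = product of C(|Si|, ci).
= C(5,3) * C(7,3) * C(5,2) * C(8,3)
= 10 * 35 * 10 * 56
= 196000.

196000


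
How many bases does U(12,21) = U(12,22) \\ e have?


Deleting e from U(12,22) gives U(12,21) since n > r.
Bases of U(12,21) = (21 choose 12) = 293930.

293930


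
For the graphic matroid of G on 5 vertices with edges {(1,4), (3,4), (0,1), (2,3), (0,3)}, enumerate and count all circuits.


A circuit in a graphic matroid = edge set of a simple cycle.
G has 5 vertices and 5 edges.
Enumerating all minimal edge subsets forming cycles...
Total circuits found: 1.

1


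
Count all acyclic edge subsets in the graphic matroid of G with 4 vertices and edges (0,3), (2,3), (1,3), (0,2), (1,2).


An independent set in a graphic matroid is an acyclic edge subset.
G has 4 vertices and 5 edges.
Enumerate all 2^5 = 32 subsets, checking for acyclicity.
Total independent sets = 24.

24


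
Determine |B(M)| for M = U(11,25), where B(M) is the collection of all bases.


Bases of U(11,25) are all 11-element subsets of the 25-element ground set.
Number of bases = C(25,11).
C(25,11) = 4457400.

4457400


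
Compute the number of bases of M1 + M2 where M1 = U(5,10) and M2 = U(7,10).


Bases of a direct sum M1 + M2: |B| = |B(M1)| * |B(M2)|.
|B(U(5,10))| = C(10,5) = 252.
|B(U(7,10))| = C(10,7) = 120.
Total bases = 252 * 120 = 30240.

30240


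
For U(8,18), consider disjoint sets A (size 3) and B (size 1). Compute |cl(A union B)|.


|A union B| = 3 + 1 = 4 (disjoint).
In U(8,18), cl(S) = S if |S| < 8, else cl(S) = E.
Since 4 < 8, cl(A union B) = A union B.
|cl(A union B)| = 4.

4


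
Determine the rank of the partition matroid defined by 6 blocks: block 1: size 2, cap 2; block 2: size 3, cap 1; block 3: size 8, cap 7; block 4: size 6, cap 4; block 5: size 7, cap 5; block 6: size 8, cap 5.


Rank of a partition matroid = sum of min(|Si|, ci) for each block.
= min(2,2) + min(3,1) + min(8,7) + min(6,4) + min(7,5) + min(8,5)
= 2 + 1 + 7 + 4 + 5 + 5
= 24.

24


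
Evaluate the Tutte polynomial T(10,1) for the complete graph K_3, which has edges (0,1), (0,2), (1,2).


T(K_3; x,y) = x^2 + x + y.
T(10,1) = 100 + 10 + 1 = 111.

111


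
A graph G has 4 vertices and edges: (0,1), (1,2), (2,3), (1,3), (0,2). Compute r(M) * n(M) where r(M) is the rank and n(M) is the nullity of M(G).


r(M) = |V| - c = 4 - 1 = 3.
nullity = |E| - r(M) = 5 - 3 = 2.
Product = 3 * 2 = 6.

6


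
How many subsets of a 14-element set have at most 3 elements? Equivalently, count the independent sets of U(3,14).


Independent sets of U(3,14) are all subsets of size <= 3.
Count = C(14,0) + C(14,1) + C(14,2) + C(14,3)
     = 1 + 14 + 91 + 364
     = 470.

470


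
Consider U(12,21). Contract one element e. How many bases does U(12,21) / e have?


Contracting e from U(12,21) gives U(11,20).
Bases of U(11,20) = C(20,11) = 20! / (11! * 9!) = 167960.

167960


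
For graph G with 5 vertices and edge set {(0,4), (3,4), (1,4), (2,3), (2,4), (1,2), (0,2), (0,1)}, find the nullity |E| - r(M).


Cycle rank (nullity) = |E| - r(M) = |E| - (|V| - c).
|E| = 8, |V| = 5, c = 1.
Nullity = 8 - (5 - 1) = 8 - 4 = 4.

4


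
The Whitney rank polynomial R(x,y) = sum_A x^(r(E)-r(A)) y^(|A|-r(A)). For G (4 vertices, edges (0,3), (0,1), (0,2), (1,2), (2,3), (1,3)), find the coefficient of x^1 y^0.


R(x,y) = sum over A in 2^E of x^(r(E)-r(A)) * y^(|A|-r(A)).
G has 4 vertices, 6 edges. r(E) = 3.
Enumerate all 2^6 = 64 subsets.
Count subsets with r(E)-r(A)=1 and |A|-r(A)=0: 15.

15


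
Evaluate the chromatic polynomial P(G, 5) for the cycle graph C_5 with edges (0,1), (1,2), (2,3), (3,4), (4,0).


P(C_5, k) = (k-1)^5 + (-1)^5*(k-1).
P(5) = (4)^5 - 4
= 1024 - 4 = 1020.

1020


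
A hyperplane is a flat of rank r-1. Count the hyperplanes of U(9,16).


Hyperplanes of U(9,16) are flats of rank 8.
In a uniform matroid, these are exactly the (8)-element subsets.
Count = C(16,8) = 16! / (8! * 8!) = 12870.

12870


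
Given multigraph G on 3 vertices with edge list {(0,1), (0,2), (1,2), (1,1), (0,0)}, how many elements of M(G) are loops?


In a graphic matroid, a loop is a self-loop edge (u,u) with rank 0.
Examining all 5 edges for self-loops...
Self-loops found: (1,1), (0,0)
Number of loops = 2.

2


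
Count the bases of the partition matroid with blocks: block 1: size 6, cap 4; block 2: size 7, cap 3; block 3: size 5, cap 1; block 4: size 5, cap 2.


A basis picks exactly ci elements from block i.
Number of bases = product of C(|Si|, ci).
= C(6,4) * C(7,3) * C(5,1) * C(5,2)
= 15 * 35 * 5 * 10
= 26250.

26250


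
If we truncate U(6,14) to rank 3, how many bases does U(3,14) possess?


Truncating U(6,14) to rank 3 gives U(3,14).
Bases of U(3,14) are all 3-element subsets of 14 elements.
Number of bases = C(14,3) = 14! / (3! * 11!) = 364.

364


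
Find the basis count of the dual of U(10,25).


The dual of U(r,n) is U(n-r, n) = U(15,25).
Bases of U(15,25) are all (15)-element subsets.
|B(M*)| = (25 choose 15) = 3268760.

3268760


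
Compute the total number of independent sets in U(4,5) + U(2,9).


For a direct sum, |I(M1+M2)| = |I(M1)| * |I(M2)|.
|I(U(4,5))| = sum C(5,k) for k=0..4 = 31.
|I(U(2,9))| = sum C(9,k) for k=0..2 = 46.
Total = 31 * 46 = 1426.

1426


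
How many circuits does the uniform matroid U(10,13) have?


In U(10,13), circuits are the (11)-element subsets.
Any set of 11 elements is dependent, and removing any one element gives
an independent set of size 10, so it is a minimal dependent set.
Number of circuits = (13 choose 11) = 78.

78


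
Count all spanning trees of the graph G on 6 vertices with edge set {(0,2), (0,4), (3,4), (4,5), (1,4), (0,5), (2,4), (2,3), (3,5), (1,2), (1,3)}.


By Kirchhoff's matrix tree theorem, the number of spanning trees equals
the determinant of any cofactor of the Laplacian matrix L.
G has 6 vertices and 11 edges.
Computing the (5 x 5) cofactor determinant gives 209.

209


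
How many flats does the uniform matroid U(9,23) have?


Flats of U(9,23): every subset of size < 9 is a flat, plus E itself.
Count = (23 choose 0) + (23 choose 1) + (23 choose 2) + (23 choose 3) + (23 choose 4) + (23 choose 5) + (23 choose 6) + (23 choose 7) + (23 choose 8) + 1
     = 1 + 23 + 253 + 1771 + 8855 + 33649 + 100947 + 245157 + 490314 + 1
     = 880971.

880971


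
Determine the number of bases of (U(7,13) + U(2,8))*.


(M1+M2)* = M1* + M2*.
M1* = U(6,13), bases: C(13,6) = 1716.
M2* = U(6,8), bases: C(8,6) = 28.
|B(M*)| = 1716 * 28 = 48048.

48048


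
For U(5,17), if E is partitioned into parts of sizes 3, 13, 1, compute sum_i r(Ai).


r(Ai) = min(|Ai|, 5) for each part.
Sum = min(3,5) + min(13,5) + min(1,5)
    = 3 + 5 + 1
    = 9.

9


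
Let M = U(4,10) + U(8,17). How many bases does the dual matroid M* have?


(M1+M2)* = M1* + M2*.
M1* = U(6,10), bases: C(10,6) = 210.
M2* = U(9,17), bases: C(17,9) = 24310.
|B(M*)| = 210 * 24310 = 5105100.

5105100


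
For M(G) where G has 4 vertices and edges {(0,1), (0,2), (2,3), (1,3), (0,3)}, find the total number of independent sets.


An independent set in a graphic matroid is an acyclic edge subset.
G has 4 vertices and 5 edges.
Enumerate all 2^5 = 32 subsets, checking for acyclicity.
Total independent sets = 24.

24


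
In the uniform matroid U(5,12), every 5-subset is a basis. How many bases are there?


Bases of U(5,12) are all 5-element subsets of the 12-element ground set.
Number of bases = C(12,5).
(12 choose 5) = 792.

792


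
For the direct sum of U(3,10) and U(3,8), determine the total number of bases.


Bases of a direct sum M1 + M2: |B| = |B(M1)| * |B(M2)|.
|B(U(3,10))| = C(10,3) = 120.
|B(U(3,8))| = C(8,3) = 56.
Total bases = 120 * 56 = 6720.

6720


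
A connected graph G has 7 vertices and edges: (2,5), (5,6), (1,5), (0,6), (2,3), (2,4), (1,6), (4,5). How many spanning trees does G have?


By Kirchhoff's matrix tree theorem, the number of spanning trees equals
the determinant of any cofactor of the Laplacian matrix L.
G has 7 vertices and 8 edges.
Computing the (6 x 6) cofactor determinant gives 9.

9


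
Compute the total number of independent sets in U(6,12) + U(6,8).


For a direct sum, |I(M1+M2)| = |I(M1)| * |I(M2)|.
|I(U(6,12))| = sum C(12,k) for k=0..6 = 2510.
|I(U(6,8))| = sum C(8,k) for k=0..6 = 247.
Total = 2510 * 247 = 619970.

619970


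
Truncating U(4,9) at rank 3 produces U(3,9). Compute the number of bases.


Truncating U(4,9) to rank 3 gives U(3,9).
Bases of U(3,9) are all 3-element subsets of 9 elements.
Number of bases = (9 choose 3) = 84.

84


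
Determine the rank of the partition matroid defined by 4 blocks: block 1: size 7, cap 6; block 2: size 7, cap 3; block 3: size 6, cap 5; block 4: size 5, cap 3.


Rank of a partition matroid = sum of min(|Si|, ci) for each block.
= min(7,6) + min(7,3) + min(6,5) + min(5,3)
= 6 + 3 + 5 + 3
= 17.

17


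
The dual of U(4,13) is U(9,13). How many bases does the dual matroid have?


The dual of U(r,n) is U(n-r, n) = U(9,13).
Bases of U(9,13) are all (9)-element subsets.
|B(M*)| = C(13,9) = 715.

715


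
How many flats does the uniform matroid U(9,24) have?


Flats of U(9,24): every subset of size < 9 is a flat, plus E itself.
Count = (24 choose 0) + (24 choose 1) + (24 choose 2) + (24 choose 3) + (24 choose 4) + (24 choose 5) + (24 choose 6) + (24 choose 7) + (24 choose 8) + 1
     = 1 + 24 + 276 + 2024 + 10626 + 42504 + 134596 + 346104 + 735471 + 1
     = 1271627.

1271627


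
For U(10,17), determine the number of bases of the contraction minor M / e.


Contracting e from U(10,17) gives U(9,16).
Bases of U(9,16) = C(16,9) = 16! / (9! * 7!) = 11440.

11440


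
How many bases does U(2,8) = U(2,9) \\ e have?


Deleting e from U(2,9) gives U(2,8) since n > r.
Bases of U(2,8) = C(8,2) = (8 * 7) / (1 * 2) = 28.

28


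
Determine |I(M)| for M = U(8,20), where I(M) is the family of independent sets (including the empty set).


Independent sets of U(8,20) are all subsets of size <= 8.
Count = C(20,0) + C(20,1) + C(20,2) + C(20,3) + C(20,4) + C(20,5) + C(20,6) + C(20,7) + C(20,8)
     = 1 + 20 + 190 + 1140 + 4845 + 15504 + 38760 + 77520 + 125970
     = 263950.

263950


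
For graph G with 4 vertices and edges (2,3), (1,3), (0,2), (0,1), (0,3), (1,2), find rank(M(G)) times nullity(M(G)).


r(M) = |V| - c = 4 - 1 = 3.
nullity = |E| - r(M) = 6 - 3 = 3.
Product = 3 * 3 = 9.

9


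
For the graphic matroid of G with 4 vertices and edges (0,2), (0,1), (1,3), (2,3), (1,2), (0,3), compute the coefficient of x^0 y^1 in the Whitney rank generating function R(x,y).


R(x,y) = sum over A in 2^E of x^(r(E)-r(A)) * y^(|A|-r(A)).
G has 4 vertices, 6 edges. r(E) = 3.
Enumerate all 2^6 = 64 subsets.
Count subsets with r(E)-r(A)=0 and |A|-r(A)=1: 15.

15


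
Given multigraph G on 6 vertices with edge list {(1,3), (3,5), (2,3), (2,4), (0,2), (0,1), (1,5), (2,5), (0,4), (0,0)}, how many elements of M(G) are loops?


In a graphic matroid, a loop is a self-loop edge (u,u) with rank 0.
Examining all 10 edges for self-loops...
Self-loops found: (0,0)
Number of loops = 1.

1


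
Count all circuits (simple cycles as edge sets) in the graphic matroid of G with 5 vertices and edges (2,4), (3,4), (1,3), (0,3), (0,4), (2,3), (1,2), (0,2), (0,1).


A circuit in a graphic matroid = edge set of a simple cycle.
G has 5 vertices and 9 edges.
Enumerating all minimal edge subsets forming cycles...
Total circuits found: 22.

22


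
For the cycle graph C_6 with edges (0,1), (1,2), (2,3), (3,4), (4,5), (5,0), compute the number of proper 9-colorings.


P(C_6, k) = (k-1)^6 + (-1)^6*(k-1).
P(9) = (8)^6 + 8
= 262144 + 8 = 262152.

262152


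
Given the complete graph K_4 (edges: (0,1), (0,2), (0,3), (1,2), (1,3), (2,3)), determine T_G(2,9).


T(K_4; x,y) = x^3 + 3x^2 + 4xy + 2x + y^3 + 3y^2 + 2y.
Substituting x=2, y=9:
= 8 + 12 + 72 + 4 + 729 + 243 + 18
= 1086.

1086


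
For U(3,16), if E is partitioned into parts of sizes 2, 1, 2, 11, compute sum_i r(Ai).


r(Ai) = min(|Ai|, 3) for each part.
Sum = min(2,3) + min(1,3) + min(2,3) + min(11,3)
    = 2 + 1 + 2 + 3
    = 8.

8


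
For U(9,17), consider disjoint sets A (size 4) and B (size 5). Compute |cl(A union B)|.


|A union B| = 4 + 5 = 9 (disjoint).
In U(9,17), cl(S) = S if |S| < 9, else cl(S) = E.
Since 9 >= 9, cl(A union B) = E.
|cl(A union B)| = 17.

17


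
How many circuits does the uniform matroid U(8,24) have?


In U(8,24), circuits are the (9)-element subsets.
Any set of 9 elements is dependent, and removing any one element gives
an independent set of size 8, so it is a minimal dependent set.
Number of circuits = (24 choose 9) = 1307504.

1307504


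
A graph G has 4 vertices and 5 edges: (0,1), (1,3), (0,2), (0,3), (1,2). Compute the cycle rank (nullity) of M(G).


Cycle rank (nullity) = |E| - r(M) = |E| - (|V| - c).
|E| = 5, |V| = 4, c = 1.
Nullity = 5 - (4 - 1) = 5 - 3 = 2.

2


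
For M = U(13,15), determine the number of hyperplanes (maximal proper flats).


Hyperplanes of U(13,15) are flats of rank 12.
In a uniform matroid, these are exactly the (12)-element subsets.
Count = C(15,12) = 15! / (12! * 3!) = 455.

455


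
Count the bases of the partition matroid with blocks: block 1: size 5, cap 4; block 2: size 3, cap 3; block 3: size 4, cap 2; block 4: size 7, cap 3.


A basis picks exactly ci elements from block i.
Number of bases = product of C(|Si|, ci).
= C(5,4) * C(3,3) * C(4,2) * C(7,3)
= 5 * 1 * 6 * 35
= 1050.

1050


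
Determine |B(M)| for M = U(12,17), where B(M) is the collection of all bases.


Bases of U(12,17) are all 12-element subsets of the 17-element ground set.
Number of bases = C(17,12).
C(17,12) = 6188.

6188


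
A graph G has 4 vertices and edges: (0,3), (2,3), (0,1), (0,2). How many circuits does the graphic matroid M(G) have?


A circuit in a graphic matroid = edge set of a simple cycle.
G has 4 vertices and 4 edges.
Enumerating all minimal edge subsets forming cycles...
Total circuits found: 1.

1


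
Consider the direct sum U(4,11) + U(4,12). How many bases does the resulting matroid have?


Bases of a direct sum M1 + M2: |B| = |B(M1)| * |B(M2)|.
|B(U(4,11))| = C(11,4) = 330.
|B(U(4,12))| = C(12,4) = 495.
Total bases = 330 * 495 = 163350.

163350


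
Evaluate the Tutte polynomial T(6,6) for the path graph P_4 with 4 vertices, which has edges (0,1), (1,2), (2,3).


A path on 4 vertices is a tree with 3 edges.
T(x,y) = x^(3) for any tree.
T(6,6) = 6^3 = 216.

216


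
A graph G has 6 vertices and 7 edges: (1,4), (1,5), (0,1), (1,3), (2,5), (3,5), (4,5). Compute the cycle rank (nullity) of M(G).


Cycle rank (nullity) = |E| - r(M) = |E| - (|V| - c).
|E| = 7, |V| = 6, c = 1.
Nullity = 7 - (6 - 1) = 7 - 5 = 2.

2


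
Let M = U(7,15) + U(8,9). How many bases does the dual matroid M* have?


(M1+M2)* = M1* + M2*.
M1* = U(8,15), bases: C(15,8) = 6435.
M2* = U(1,9), bases: C(9,1) = 9.
|B(M*)| = 6435 * 9 = 57915.

57915


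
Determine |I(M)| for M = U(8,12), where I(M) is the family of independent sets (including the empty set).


Independent sets of U(8,12) are all subsets of size <= 8.
Count = (12 choose 0) + (12 choose 1) + (12 choose 2) + (12 choose 3) + (12 choose 4) + (12 choose 5) + (12 choose 6) + (12 choose 7) + (12 choose 8)
     = 1 + 12 + 66 + 220 + 495 + 792 + 924 + 792 + 495
     = 3797.

3797


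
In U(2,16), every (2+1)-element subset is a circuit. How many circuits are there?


In U(2,16), circuits are the (3)-element subsets.
Any set of 3 elements is dependent, and removing any one element gives
an independent set of size 2, so it is a minimal dependent set.
Number of circuits = C(16,3) = (16 * 15 * 14) / (1 * 2 * 3) = 560.

560


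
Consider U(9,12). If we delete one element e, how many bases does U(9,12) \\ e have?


Deleting e from U(9,12) gives U(9,11) since n > r.
Bases of U(9,11) = C(11,9) = 55.

55


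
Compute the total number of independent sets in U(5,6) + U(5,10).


For a direct sum, |I(M1+M2)| = |I(M1)| * |I(M2)|.
|I(U(5,6))| = sum C(6,k) for k=0..5 = 63.
|I(U(5,10))| = sum C(10,k) for k=0..5 = 638.
Total = 63 * 638 = 40194.

40194


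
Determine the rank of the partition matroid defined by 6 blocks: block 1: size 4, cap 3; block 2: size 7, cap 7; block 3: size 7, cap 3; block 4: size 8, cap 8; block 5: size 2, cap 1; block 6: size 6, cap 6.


Rank of a partition matroid = sum of min(|Si|, ci) for each block.
= min(4,3) + min(7,7) + min(7,3) + min(8,8) + min(2,1) + min(6,6)
= 3 + 7 + 3 + 8 + 1 + 6
= 28.

28


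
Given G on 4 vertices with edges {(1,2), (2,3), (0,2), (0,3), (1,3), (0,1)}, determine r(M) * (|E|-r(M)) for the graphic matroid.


r(M) = |V| - c = 4 - 1 = 3.
nullity = |E| - r(M) = 6 - 3 = 3.
Product = 3 * 3 = 9.

9


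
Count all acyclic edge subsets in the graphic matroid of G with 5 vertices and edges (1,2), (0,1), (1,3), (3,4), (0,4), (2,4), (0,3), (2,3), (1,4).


An independent set in a graphic matroid is an acyclic edge subset.
G has 5 vertices and 9 edges.
Enumerate all 2^9 = 512 subsets, checking for acyclicity.
Total independent sets = 198.

198


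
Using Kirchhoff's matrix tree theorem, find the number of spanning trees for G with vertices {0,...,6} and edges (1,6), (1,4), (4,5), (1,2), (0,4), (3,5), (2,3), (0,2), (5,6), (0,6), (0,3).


By Kirchhoff's matrix tree theorem, the number of spanning trees equals
the determinant of any cofactor of the Laplacian matrix L.
G has 7 vertices and 11 edges.
Computing the (6 x 6) cofactor determinant gives 231.

231


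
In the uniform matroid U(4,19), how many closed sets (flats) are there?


Flats of U(4,19): every subset of size < 4 is a flat, plus E itself.
Count = C(19,0) + C(19,1) + C(19,2) + C(19,3) + 1
     = 1 + 19 + 171 + 969 + 1
     = 1161.

1161


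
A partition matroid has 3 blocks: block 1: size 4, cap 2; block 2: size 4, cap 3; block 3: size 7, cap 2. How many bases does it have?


A basis picks exactly ci elements from block i.
Number of bases = product of C(|Si|, ci).
= C(4,2) * C(4,3) * C(7,2)
= 6 * 4 * 21
= 504.

504


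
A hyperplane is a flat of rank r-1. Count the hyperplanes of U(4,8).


Hyperplanes of U(4,8) are flats of rank 3.
In a uniform matroid, these are exactly the (3)-element subsets.
Count = C(8,3) = 8! / (3! * 5!) = 56.

56


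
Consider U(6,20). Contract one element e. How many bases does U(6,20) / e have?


Contracting e from U(6,20) gives U(5,19).
Bases of U(5,19) = (19 choose 5) = 11628.

11628


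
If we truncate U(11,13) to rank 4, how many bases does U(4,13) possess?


Truncating U(11,13) to rank 4 gives U(4,13).
Bases of U(4,13) are all 4-element subsets of 13 elements.
Number of bases = C(13,4) = 13! / (4! * 9!) = 715.

715


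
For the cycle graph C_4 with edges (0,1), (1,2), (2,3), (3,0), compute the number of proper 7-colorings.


P(C_4, k) = (k-1)^4 + (-1)^4*(k-1).
P(7) = (6)^4 + 6
= 1296 + 6 = 1302.

1302


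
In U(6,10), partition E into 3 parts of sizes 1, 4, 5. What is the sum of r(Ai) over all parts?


r(Ai) = min(|Ai|, 6) for each part.
Sum = min(1,6) + min(4,6) + min(5,6)
    = 1 + 4 + 5
    = 10.

10


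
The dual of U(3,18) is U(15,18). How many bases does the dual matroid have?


The dual of U(r,n) is U(n-r, n) = U(15,18).
Bases of U(15,18) are all (15)-element subsets.
|B(M*)| = (18 choose 15) = 816.

816


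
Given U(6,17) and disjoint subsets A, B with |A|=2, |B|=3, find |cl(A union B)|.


|A union B| = 2 + 3 = 5 (disjoint).
In U(6,17), cl(S) = S if |S| < 6, else cl(S) = E.
Since 5 < 6, cl(A union B) = A union B.
|cl(A union B)| = 5.

5


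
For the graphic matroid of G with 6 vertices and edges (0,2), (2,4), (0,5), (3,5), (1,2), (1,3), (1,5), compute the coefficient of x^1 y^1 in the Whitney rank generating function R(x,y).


R(x,y) = sum over A in 2^E of x^(r(E)-r(A)) * y^(|A|-r(A)).
G has 6 vertices, 7 edges. r(E) = 5.
Enumerate all 2^7 = 128 subsets.
Count subsets with r(E)-r(A)=1 and |A|-r(A)=1: 10.

10


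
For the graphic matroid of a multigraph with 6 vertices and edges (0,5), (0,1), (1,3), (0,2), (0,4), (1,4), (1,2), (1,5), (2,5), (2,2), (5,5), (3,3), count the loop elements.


In a graphic matroid, a loop is a self-loop edge (u,u) with rank 0.
Examining all 12 edges for self-loops...
Self-loops found: (2,2), (5,5), (3,3)
Number of loops = 3.

3


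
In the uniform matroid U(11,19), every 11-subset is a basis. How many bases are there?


Bases of U(11,19) are all 11-element subsets of the 19-element ground set.
Number of bases = C(19,11).
C(19,11) = 75582.

75582


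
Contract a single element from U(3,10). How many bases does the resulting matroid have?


Contracting e from U(3,10) gives U(2,9).
Bases of U(2,9) = C(9,2) = 9! / (2! * 7!) = 36.

36


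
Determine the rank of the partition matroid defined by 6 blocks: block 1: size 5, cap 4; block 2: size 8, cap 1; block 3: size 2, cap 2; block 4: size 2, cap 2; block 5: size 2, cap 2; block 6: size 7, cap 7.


Rank of a partition matroid = sum of min(|Si|, ci) for each block.
= min(5,4) + min(8,1) + min(2,2) + min(2,2) + min(2,2) + min(7,7)
= 4 + 1 + 2 + 2 + 2 + 7
= 18.

18


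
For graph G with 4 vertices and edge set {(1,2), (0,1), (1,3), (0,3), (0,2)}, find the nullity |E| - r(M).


Cycle rank (nullity) = |E| - r(M) = |E| - (|V| - c).
|E| = 5, |V| = 4, c = 1.
Nullity = 5 - (4 - 1) = 5 - 3 = 2.

2


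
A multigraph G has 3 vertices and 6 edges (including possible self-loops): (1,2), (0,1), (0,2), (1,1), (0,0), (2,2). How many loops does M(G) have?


In a graphic matroid, a loop is a self-loop edge (u,u) with rank 0.
Examining all 6 edges for self-loops...
Self-loops found: (1,1), (0,0), (2,2)
Number of loops = 3.

3


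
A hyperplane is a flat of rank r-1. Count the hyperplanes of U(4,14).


Hyperplanes of U(4,14) are flats of rank 3.
In a uniform matroid, these are exactly the (3)-element subsets.
Count = C(14,3) = (14 * 13 * 12) / (1 * 2 * 3) = 364.

364


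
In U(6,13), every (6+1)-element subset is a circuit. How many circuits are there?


In U(6,13), circuits are the (7)-element subsets.
Any set of 7 elements is dependent, and removing any one element gives
an independent set of size 6, so it is a minimal dependent set.
Number of circuits = C(13,7) = 1716.

1716


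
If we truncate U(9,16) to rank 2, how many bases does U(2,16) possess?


Truncating U(9,16) to rank 2 gives U(2,16).
Bases of U(2,16) are all 2-element subsets of 16 elements.
Number of bases = C(16,2) = (16 * 15) / (1 * 2) = 120.

120


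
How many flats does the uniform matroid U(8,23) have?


Flats of U(8,23): every subset of size < 8 is a flat, plus E itself.
Count = (23 choose 0) + (23 choose 1) + (23 choose 2) + (23 choose 3) + (23 choose 4) + (23 choose 5) + (23 choose 6) + (23 choose 7) + 1
     = 1 + 23 + 253 + 1771 + 8855 + 33649 + 100947 + 245157 + 1
     = 390657.

390657


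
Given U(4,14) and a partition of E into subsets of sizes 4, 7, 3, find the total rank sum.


r(Ai) = min(|Ai|, 4) for each part.
Sum = min(4,4) + min(7,4) + min(3,4)
    = 4 + 4 + 3
    = 11.

11


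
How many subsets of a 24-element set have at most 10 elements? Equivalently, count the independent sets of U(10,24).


Independent sets of U(10,24) are all subsets of size <= 10.
Count = C(24,0) + C(24,1) + C(24,2) + C(24,3) + C(24,4) + C(24,5) + C(24,6) + C(24,7) + C(24,8) + C(24,9) + C(24,10)
     = 1 + 24 + 276 + 2024 + 10626 + 42504 + 134596 + 346104 + 735471 + 1307504 + 1961256
     = 4540386.

4540386


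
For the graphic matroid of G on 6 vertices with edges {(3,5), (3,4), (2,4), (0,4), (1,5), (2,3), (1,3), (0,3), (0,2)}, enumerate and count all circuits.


A circuit in a graphic matroid = edge set of a simple cycle.
G has 6 vertices and 9 edges.
Enumerating all minimal edge subsets forming cycles...
Total circuits found: 8.

8


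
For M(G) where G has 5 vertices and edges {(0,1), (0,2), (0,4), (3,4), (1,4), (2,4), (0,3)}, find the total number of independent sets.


An independent set in a graphic matroid is an acyclic edge subset.
G has 5 vertices and 7 edges.
Enumerate all 2^7 = 128 subsets, checking for acyclicity.
Total independent sets = 81.

81


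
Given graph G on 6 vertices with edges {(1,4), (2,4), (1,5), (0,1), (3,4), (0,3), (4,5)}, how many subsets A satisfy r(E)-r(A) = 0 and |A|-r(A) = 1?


R(x,y) = sum over A in 2^E of x^(r(E)-r(A)) * y^(|A|-r(A)).
G has 6 vertices, 7 edges. r(E) = 5.
Enumerate all 2^7 = 128 subsets.
Count subsets with r(E)-r(A)=0 and |A|-r(A)=1: 6.

6


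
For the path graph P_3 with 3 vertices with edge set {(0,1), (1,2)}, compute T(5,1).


A path on 3 vertices is a tree with 2 edges.
T(x,y) = x^(2) for any tree.
T(5,1) = 5^2 = 25.

25


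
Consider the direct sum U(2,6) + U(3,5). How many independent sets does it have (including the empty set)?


For a direct sum, |I(M1+M2)| = |I(M1)| * |I(M2)|.
|I(U(2,6))| = sum C(6,k) for k=0..2 = 22.
|I(U(3,5))| = sum C(5,k) for k=0..3 = 26.
Total = 22 * 26 = 572.

572


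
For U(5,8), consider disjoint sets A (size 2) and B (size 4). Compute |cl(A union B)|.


|A union B| = 2 + 4 = 6 (disjoint).
In U(5,8), cl(S) = S if |S| < 5, else cl(S) = E.
Since 6 >= 5, cl(A union B) = E.
|cl(A union B)| = 8.

8


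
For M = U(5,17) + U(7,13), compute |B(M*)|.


(M1+M2)* = M1* + M2*.
M1* = U(12,17), bases: C(17,12) = 6188.
M2* = U(6,13), bases: C(13,6) = 1716.
|B(M*)| = 6188 * 1716 = 10618608.

10618608


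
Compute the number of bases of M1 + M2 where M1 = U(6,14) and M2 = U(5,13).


Bases of a direct sum M1 + M2: |B| = |B(M1)| * |B(M2)|.
|B(U(6,14))| = C(14,6) = 3003.
|B(U(5,13))| = C(13,5) = 1287.
Total bases = 3003 * 1287 = 3864861.

3864861


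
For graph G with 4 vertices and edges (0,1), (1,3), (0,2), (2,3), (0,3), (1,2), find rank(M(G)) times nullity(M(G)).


r(M) = |V| - c = 4 - 1 = 3.
nullity = |E| - r(M) = 6 - 3 = 3.
Product = 3 * 3 = 9.

9


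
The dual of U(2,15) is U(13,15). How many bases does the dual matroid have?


The dual of U(r,n) is U(n-r, n) = U(13,15).
Bases of U(13,15) are all (13)-element subsets.
|B(M*)| = C(15,13) = 105.

105


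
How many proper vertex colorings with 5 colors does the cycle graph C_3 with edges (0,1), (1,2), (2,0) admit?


P(C_3, k) = (k-1)^3 + (-1)^3*(k-1).
P(5) = (4)^3 - 4
= 64 - 4 = 60.

60


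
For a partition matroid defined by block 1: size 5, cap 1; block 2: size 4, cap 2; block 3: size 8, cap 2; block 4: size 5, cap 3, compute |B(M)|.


A basis picks exactly ci elements from block i.
Number of bases = product of C(|Si|, ci).
= C(5,1) * C(4,2) * C(8,2) * C(5,3)
= 5 * 6 * 28 * 10
= 8400.

8400


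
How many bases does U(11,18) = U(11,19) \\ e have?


Deleting e from U(11,19) gives U(11,18) since n > r.
Bases of U(11,18) = C(18,11) = 18! / (11! * 7!) = 31824.

31824


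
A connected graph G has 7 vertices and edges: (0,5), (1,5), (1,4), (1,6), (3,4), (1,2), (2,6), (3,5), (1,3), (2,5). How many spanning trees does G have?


By Kirchhoff's matrix tree theorem, the number of spanning trees equals
the determinant of any cofactor of the Laplacian matrix L.
G has 7 vertices and 10 edges.
Computing the (6 x 6) cofactor determinant gives 55.

55


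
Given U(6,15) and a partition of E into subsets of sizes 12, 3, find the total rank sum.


r(Ai) = min(|Ai|, 6) for each part.
Sum = min(12,6) + min(3,6)
    = 6 + 3
    = 9.

9


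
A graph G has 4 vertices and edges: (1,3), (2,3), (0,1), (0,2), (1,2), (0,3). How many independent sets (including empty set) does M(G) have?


An independent set in a graphic matroid is an acyclic edge subset.
G has 4 vertices and 6 edges.
Enumerate all 2^6 = 64 subsets, checking for acyclicity.
Total independent sets = 38.

38


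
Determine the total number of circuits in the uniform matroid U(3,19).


In U(3,19), circuits are the (4)-element subsets.
Any set of 4 elements is dependent, and removing any one element gives
an independent set of size 3, so it is a minimal dependent set.
Number of circuits = C(19,4) = 19! / (4! * 15!) = 3876.

3876


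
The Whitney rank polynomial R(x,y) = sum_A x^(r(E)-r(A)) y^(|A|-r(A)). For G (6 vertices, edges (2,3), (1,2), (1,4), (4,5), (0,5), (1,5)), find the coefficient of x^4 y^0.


R(x,y) = sum over A in 2^E of x^(r(E)-r(A)) * y^(|A|-r(A)).
G has 6 vertices, 6 edges. r(E) = 5.
Enumerate all 2^6 = 64 subsets.
Count subsets with r(E)-r(A)=4 and |A|-r(A)=0: 6.

6


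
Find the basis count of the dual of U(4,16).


The dual of U(r,n) is U(n-r, n) = U(12,16).
Bases of U(12,16) are all (12)-element subsets.
|B(M*)| = (16 choose 12) = 1820.

1820


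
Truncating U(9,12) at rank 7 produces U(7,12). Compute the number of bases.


Truncating U(9,12) to rank 7 gives U(7,12).
Bases of U(7,12) are all 7-element subsets of 12 elements.
Number of bases = C(12,7) = 12! / (7! * 5!) = 792.

792
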